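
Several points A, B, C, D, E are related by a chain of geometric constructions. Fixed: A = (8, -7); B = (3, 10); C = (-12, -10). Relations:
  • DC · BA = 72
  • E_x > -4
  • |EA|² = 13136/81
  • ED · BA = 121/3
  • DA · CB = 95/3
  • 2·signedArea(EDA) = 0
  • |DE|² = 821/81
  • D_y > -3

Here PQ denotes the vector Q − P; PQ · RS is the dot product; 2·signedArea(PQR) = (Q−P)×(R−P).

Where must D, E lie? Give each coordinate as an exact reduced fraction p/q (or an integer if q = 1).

D = (-1/3, -7/3)
E = (-28/9, -7/9)

1. D_x = -1/3  [DA · CB = 95/3 ∩ DC · BA = 72]
2. D_y = -7/3  [DA · CB = 95/3 ∩ DC · BA = 72]
   → D = (-1/3, -7/3)
3. E_x = -28/9  [2·signedArea(EDA) = 0 ∩ ED · BA = 121/3]
4. E_y = -7/9  [2·signedArea(EDA) = 0 ∩ ED · BA = 121/3]
   → E = (-28/9, -7/9)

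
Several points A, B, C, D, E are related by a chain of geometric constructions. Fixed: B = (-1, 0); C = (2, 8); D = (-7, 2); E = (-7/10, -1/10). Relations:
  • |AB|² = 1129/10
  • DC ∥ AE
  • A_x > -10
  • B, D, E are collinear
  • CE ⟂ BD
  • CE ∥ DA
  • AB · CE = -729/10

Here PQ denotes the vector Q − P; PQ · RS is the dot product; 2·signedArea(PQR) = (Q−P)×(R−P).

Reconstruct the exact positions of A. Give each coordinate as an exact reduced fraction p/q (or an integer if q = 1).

1. A_x = -97/10  [DC ∥ AE ∩ CE ∥ DA]
2. A_y = -61/10  [DC ∥ AE ∩ CE ∥ DA]
   → A = (-97/10, -61/10)

A = (-97/10, -61/10)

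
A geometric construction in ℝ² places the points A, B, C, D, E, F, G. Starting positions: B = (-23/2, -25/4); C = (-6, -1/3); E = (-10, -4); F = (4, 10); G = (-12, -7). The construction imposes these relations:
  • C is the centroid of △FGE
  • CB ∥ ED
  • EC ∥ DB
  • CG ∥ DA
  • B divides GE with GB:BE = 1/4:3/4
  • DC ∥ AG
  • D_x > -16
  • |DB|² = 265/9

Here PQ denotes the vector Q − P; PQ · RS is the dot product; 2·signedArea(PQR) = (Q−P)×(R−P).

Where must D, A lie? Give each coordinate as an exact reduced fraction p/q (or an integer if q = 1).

A = (-43/2, -199/12)
D = (-31/2, -119/12)

1. D_x = -31/2  [EC ∥ DB ∩ CB ∥ ED]
2. D_y = -119/12  [EC ∥ DB ∩ CB ∥ ED]
   → D = (-31/2, -119/12)
3. A_x = -43/2  [DC ∥ AG ∩ CG ∥ DA]
4. A_y = -199/12  [DC ∥ AG ∩ CG ∥ DA]
   → A = (-43/2, -199/12)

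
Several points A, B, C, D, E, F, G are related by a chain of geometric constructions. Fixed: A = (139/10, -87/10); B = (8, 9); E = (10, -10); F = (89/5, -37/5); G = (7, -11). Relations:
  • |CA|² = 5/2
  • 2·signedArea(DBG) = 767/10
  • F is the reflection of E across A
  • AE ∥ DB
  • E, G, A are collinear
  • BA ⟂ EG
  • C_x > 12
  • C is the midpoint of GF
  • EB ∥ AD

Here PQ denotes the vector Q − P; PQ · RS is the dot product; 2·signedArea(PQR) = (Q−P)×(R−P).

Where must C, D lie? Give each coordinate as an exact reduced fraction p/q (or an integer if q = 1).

1. C_x = 62/5  [C is the midpoint of GF]
2. C_y = -46/5  [C is the midpoint of GF]
   → C = (62/5, -46/5)
3. D_x = 119/10  [AE ∥ DB ∩ EB ∥ AD]
4. D_y = 103/10  [AE ∥ DB ∩ EB ∥ AD]
   → D = (119/10, 103/10)

C = (62/5, -46/5)
D = (119/10, 103/10)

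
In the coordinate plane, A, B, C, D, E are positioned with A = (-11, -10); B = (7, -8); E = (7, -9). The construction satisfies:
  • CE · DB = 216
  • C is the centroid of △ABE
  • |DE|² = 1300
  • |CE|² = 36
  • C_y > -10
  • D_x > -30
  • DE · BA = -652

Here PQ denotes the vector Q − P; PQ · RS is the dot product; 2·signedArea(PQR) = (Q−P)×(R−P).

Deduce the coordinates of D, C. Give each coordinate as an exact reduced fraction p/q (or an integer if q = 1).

1. C_x = 1  [C is the centroid of △ABE]
2. C_y = -9  [C is the centroid of △ABE]
   → C = (1, -9)
3. D_x = -29  [DE · BA = -652 ∩ CE · DB = 216]
4. D_y = -11  [DE · BA = -652 ∩ CE · DB = 216]
   → D = (-29, -11)

C = (1, -9)
D = (-29, -11)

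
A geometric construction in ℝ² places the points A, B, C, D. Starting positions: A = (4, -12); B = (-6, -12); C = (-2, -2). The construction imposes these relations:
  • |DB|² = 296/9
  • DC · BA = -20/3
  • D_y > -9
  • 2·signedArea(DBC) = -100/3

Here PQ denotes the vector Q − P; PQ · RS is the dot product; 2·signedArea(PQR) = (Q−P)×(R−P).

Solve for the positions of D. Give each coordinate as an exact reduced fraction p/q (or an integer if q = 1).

D = (-4/3, -26/3)

1. D_x = -4/3  [2·signedArea(DBC) = -100/3 ∩ DC · BA = -20/3]
2. D_y = -26/3  [2·signedArea(DBC) = -100/3 ∩ DC · BA = -20/3]
   → D = (-4/3, -26/3)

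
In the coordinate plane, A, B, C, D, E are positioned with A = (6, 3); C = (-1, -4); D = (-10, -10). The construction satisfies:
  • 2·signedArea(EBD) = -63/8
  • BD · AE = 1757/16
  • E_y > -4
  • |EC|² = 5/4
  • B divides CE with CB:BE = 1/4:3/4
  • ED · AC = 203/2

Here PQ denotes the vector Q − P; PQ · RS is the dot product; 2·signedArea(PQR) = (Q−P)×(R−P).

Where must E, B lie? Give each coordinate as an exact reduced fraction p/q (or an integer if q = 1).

1. E_x = -2  [line 7·x + 7·y + 77/2 = 0 ∩ |EC|² = 5/4]
2. E_y = -7/2  [line 7·x + 7·y + 77/2 = 0 ∩ |EC|² = 5/4]
   → E = (-2, -7/2)
3. B_x = -5/4  [2·signedArea(EBD) = -63/8 ∩ B divides CE with CB:BE = 1/4:3/4]
4. B_y = -31/8  [2·signedArea(EBD) = -63/8 ∩ B divides CE with CB:BE = 1/4:3/4]
   → B = (-5/4, -31/8)

B = (-5/4, -31/8)
E = (-2, -7/2)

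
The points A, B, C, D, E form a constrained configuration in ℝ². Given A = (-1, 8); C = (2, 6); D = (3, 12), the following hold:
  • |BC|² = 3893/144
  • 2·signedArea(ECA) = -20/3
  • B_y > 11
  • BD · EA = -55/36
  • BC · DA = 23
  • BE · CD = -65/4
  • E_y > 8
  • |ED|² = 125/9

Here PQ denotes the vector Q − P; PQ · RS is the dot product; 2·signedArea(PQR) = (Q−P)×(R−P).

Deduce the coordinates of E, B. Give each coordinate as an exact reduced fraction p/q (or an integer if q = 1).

B = (31/12, 67/6)
E = (4/3, 26/3)

1. B_x = 31/12  [line 4·x + 4·y + -55 = 0 ∩ |BC|² = 3893/144]
2. B_y = 67/6  [line 4·x + 4·y + -55 = 0 ∩ |BC|² = 3893/144]
   → B = (31/12, 67/6)
3. E_x = 4/3  [2·signedArea(ECA) = -20/3 ∩ BD · EA = -55/36]
4. E_y = 26/3  [2·signedArea(ECA) = -20/3 ∩ BD · EA = -55/36]
   → E = (4/3, 26/3)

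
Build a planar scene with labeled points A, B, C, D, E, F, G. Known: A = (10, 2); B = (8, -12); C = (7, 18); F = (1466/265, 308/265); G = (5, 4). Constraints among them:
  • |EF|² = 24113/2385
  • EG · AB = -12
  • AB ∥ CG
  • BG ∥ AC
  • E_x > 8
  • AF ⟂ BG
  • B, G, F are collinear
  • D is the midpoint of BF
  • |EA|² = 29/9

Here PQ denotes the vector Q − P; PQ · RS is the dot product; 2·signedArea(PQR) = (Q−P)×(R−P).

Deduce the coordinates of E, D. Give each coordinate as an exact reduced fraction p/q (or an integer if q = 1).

D = (1793/265, -1436/265)
E = (25/3, 8/3)

1. E_x = 25/3  [line 2·x + 14·y + -54 = 0 ∩ |EF|² = 24113/2385]
2. E_y = 8/3  [line 2·x + 14·y + -54 = 0 ∩ |EF|² = 24113/2385]
   → E = (25/3, 8/3)
3. D_x = 1793/265  [D is the midpoint of BF]
4. D_y = -1436/265  [D is the midpoint of BF]
   → D = (1793/265, -1436/265)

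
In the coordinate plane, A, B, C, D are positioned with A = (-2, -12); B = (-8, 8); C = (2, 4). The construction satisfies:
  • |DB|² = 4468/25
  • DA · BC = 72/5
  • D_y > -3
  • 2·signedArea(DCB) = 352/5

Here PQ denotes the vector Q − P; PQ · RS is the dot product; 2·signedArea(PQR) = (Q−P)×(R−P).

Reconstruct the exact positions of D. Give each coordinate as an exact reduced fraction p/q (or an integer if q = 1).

1. D_x = 2/5  [2·signedArea(DCB) = 352/5 ∩ DA · BC = 72/5]
2. D_y = -12/5  [2·signedArea(DCB) = 352/5 ∩ DA · BC = 72/5]
   → D = (2/5, -12/5)

D = (2/5, -12/5)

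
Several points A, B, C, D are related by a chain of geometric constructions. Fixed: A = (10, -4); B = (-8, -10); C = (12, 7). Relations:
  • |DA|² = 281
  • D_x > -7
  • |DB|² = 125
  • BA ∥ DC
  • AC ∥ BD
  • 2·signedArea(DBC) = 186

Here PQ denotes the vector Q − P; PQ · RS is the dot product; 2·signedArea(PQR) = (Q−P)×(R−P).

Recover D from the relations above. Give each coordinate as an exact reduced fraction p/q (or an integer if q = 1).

1. D_x = -6  [BA ∥ DC ∩ AC ∥ BD]
2. D_y = 1  [BA ∥ DC ∩ AC ∥ BD]
   → D = (-6, 1)

D = (-6, 1)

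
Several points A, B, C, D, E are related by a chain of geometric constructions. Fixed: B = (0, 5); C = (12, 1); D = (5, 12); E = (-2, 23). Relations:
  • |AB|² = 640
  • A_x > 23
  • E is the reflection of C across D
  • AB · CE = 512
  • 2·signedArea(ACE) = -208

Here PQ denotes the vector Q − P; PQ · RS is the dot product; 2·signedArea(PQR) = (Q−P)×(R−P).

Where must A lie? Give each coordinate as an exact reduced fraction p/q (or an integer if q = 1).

A = (24, -3)

1. A_x = 24  [2·signedArea(ACE) = -208 ∩ AB · CE = 512]
2. A_y = -3  [2·signedArea(ACE) = -208 ∩ AB · CE = 512]
   → A = (24, -3)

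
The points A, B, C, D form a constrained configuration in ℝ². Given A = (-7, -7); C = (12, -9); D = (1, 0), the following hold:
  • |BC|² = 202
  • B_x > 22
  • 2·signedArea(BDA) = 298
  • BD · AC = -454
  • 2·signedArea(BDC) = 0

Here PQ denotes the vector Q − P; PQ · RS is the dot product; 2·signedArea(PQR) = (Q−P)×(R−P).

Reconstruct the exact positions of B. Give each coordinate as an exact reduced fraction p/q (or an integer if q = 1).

1. B_x = 23  [2·signedArea(BDC) = 0 ∩ BD · AC = -454]
2. B_y = -18  [2·signedArea(BDC) = 0 ∩ BD · AC = -454]
   → B = (23, -18)

B = (23, -18)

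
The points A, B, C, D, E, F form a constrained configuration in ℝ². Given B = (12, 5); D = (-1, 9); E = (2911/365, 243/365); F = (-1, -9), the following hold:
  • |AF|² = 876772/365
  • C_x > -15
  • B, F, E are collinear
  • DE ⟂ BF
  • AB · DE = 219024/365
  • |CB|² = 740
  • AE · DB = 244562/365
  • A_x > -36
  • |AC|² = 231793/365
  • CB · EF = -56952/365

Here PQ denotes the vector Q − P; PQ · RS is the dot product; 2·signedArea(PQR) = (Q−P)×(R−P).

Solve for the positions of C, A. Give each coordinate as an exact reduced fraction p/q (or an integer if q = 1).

A = (-13131/365, 9247/365)
C = (-14, 13)

1. A_x = -13131/365  [AB · DE = 219024/365 ∩ AE · DB = 244562/365]
2. A_y = 9247/365  [AB · DE = 219024/365 ∩ AE · DB = 244562/365]
   → A = (-13131/365, 9247/365)
3. C_x = -14  [line 3276/365·x + 3528/365·y + 0 = 0 ∩ |AC|² = 231793/365]
4. C_y = 13  [line 3276/365·x + 3528/365·y + 0 = 0 ∩ |AC|² = 231793/365]
   → C = (-14, 13)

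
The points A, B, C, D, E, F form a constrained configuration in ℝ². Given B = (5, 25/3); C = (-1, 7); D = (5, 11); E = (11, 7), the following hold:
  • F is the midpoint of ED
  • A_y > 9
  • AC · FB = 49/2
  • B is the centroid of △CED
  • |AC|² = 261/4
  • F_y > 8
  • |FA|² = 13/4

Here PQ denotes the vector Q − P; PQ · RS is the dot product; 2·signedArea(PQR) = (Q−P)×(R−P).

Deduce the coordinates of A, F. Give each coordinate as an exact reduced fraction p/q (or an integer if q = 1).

A = (13/2, 10)
F = (8, 9)

1. F_x = 8  [F is the midpoint of ED]
2. F_y = 9  [F is the midpoint of ED]
   → F = (8, 9)
3. A_x = 13/2  [line 3·x + 2/3·y + -157/6 = 0 ∩ |AC|² = 261/4]
4. A_y = 10  [line 3·x + 2/3·y + -157/6 = 0 ∩ |AC|² = 261/4]
   → A = (13/2, 10)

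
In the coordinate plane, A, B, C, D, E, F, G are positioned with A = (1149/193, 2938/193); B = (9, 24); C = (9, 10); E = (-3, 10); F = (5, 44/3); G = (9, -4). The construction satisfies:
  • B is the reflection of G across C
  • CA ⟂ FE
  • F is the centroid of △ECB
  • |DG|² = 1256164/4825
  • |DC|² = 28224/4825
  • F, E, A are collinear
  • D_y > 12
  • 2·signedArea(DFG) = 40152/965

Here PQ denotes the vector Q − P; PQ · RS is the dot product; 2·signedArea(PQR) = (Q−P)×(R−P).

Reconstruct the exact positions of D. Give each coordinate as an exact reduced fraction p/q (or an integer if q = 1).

1. D_x = 7509/965  [line 56/3·x + 4·y + -186832/965 = 0 ∩ |DG|² = 1256164/4825]
2. D_y = 11666/965  [line 56/3·x + 4·y + -186832/965 = 0 ∩ |DG|² = 1256164/4825]
   → D = (7509/965, 11666/965)

D = (7509/965, 11666/965)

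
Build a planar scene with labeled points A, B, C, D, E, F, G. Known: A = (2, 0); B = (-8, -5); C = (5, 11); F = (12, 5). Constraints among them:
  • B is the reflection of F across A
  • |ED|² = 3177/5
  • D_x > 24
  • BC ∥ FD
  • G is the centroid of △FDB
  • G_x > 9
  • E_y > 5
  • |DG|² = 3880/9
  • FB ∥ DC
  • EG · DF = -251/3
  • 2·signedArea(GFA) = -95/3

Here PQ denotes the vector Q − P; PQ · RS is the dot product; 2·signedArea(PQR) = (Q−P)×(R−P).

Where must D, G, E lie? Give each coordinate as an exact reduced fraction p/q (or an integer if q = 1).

1. D_x = 25  [FB ∥ DC ∩ BC ∥ FD]
2. D_y = 21  [FB ∥ DC ∩ BC ∥ FD]
   → D = (25, 21)
3. G_x = 29/3  [G is the centroid of △FDB]
4. G_y = 7  [G is the centroid of △FDB]
   → G = (29/3, 7)
5. E_x = 26/5  [line 13·x + 16·y + -154 = 0 ∩ |ED|² = 3177/5]
6. E_y = 27/5  [line 13·x + 16·y + -154 = 0 ∩ |ED|² = 3177/5]
   → E = (26/5, 27/5)

D = (25, 21)
E = (26/5, 27/5)
G = (29/3, 7)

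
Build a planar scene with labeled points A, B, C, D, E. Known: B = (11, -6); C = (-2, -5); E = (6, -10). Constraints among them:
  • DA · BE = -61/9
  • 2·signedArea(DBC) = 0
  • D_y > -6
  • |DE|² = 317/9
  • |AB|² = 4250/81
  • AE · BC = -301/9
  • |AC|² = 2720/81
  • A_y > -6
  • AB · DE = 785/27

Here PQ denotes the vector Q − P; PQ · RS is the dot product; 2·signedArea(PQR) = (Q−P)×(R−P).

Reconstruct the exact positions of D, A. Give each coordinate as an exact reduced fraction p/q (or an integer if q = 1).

A = (34/9, -49/9)
D = (7/3, -16/3)

1. A_x = 34/9  [line 13·x + -1·y + -491/9 = 0 ∩ |AC|² = 2720/81]
2. A_y = -49/9  [line 13·x + -1·y + -491/9 = 0 ∩ |AC|² = 2720/81]
   → A = (34/9, -49/9)
3. D_x = 7/3  [2·signedArea(DBC) = 0 ∩ AB · DE = 785/27]
4. D_y = -16/3  [2·signedArea(DBC) = 0 ∩ AB · DE = 785/27]
   → D = (7/3, -16/3)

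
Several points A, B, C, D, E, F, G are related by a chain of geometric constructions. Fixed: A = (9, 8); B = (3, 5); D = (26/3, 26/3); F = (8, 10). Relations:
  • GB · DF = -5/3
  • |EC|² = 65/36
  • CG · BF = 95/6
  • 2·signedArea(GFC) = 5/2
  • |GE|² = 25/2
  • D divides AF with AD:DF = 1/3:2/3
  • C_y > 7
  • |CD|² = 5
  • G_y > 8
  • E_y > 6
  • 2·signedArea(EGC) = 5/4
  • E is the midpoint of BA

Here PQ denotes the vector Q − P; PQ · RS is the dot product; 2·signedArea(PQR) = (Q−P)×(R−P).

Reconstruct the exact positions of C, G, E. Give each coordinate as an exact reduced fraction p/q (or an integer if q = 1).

1. E_x = 6  [E is the midpoint of BA]
2. E_y = 13/2  [E is the midpoint of BA]
   → E = (6, 13/2)
3. G_x = 17/2  [line 2/3·x + -4/3·y + 19/3 = 0 ∩ |GE|² = 25/2]
4. G_y = 9  [line 2/3·x + -4/3·y + 19/3 = 0 ∩ |GE|² = 25/2]
   → G = (17/2, 9)
5. C_x = 20/3  [CG · BF = 95/6 ∩ 2·signedArea(GFC) = 5/2]
6. C_y = 23/3  [CG · BF = 95/6 ∩ 2·signedArea(GFC) = 5/2]
   → C = (20/3, 23/3)

C = (20/3, 23/3)
E = (6, 13/2)
G = (17/2, 9)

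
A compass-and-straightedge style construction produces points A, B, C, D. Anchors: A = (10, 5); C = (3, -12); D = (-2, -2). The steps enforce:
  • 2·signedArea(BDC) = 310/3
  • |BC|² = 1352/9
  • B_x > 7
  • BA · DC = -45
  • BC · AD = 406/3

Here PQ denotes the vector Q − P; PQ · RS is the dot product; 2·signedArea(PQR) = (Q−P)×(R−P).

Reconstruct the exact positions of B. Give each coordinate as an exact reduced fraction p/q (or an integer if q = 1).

B = (23/3, -2/3)

1. B_x = 23/3  [2·signedArea(BDC) = 310/3 ∩ BC · AD = 406/3]
2. B_y = -2/3  [2·signedArea(BDC) = 310/3 ∩ BC · AD = 406/3]
   → B = (23/3, -2/3)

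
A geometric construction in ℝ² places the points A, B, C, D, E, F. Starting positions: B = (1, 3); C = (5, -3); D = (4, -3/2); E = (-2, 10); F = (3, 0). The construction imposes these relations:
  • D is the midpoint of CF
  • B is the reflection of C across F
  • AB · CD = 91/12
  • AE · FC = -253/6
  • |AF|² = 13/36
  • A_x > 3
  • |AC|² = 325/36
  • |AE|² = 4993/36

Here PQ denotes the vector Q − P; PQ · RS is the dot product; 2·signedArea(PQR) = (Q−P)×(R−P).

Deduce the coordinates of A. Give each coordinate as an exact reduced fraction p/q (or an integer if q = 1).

A = (10/3, -1/2)

1. A_x = 10/3  [line -2·x + 3·y + 49/6 = 0 ∩ |AC|² = 325/36]
2. A_y = -1/2  [line -2·x + 3·y + 49/6 = 0 ∩ |AC|² = 325/36]
   → A = (10/3, -1/2)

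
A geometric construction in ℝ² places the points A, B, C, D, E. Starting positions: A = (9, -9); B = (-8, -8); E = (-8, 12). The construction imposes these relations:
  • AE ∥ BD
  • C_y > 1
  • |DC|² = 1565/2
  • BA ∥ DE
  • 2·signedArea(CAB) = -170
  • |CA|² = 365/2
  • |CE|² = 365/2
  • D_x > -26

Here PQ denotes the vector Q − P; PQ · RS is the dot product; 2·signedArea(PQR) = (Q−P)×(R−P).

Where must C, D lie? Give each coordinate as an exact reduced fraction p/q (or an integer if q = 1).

1. C_x = 1/2  [line -1·x + -17·y + 26 = 0 ∩ |CA|² = 365/2]
2. C_y = 3/2  [line -1·x + -17·y + 26 = 0 ∩ |CA|² = 365/2]
   → C = (1/2, 3/2)
3. D_x = -25  [BA ∥ DE ∩ AE ∥ BD]
4. D_y = 13  [BA ∥ DE ∩ AE ∥ BD]
   → D = (-25, 13)

C = (1/2, 3/2)
D = (-25, 13)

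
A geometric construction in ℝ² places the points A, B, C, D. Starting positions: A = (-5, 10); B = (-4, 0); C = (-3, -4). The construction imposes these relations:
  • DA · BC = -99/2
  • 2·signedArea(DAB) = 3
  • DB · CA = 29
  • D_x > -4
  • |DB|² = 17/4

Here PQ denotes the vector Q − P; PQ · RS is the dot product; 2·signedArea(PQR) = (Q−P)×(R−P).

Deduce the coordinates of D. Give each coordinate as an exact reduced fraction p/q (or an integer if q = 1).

D = (-7/2, -2)

1. D_x = -7/2  [2·signedArea(DAB) = 3 ∩ DA · BC = -99/2]
2. D_y = -2  [2·signedArea(DAB) = 3 ∩ DA · BC = -99/2]
   → D = (-7/2, -2)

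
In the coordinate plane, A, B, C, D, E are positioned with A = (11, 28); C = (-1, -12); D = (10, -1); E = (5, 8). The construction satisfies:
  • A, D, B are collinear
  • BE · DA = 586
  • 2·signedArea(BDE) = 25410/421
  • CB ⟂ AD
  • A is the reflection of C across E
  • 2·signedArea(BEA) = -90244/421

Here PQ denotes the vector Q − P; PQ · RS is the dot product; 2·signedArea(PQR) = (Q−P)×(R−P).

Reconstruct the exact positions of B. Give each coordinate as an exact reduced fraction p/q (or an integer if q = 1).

B = (4045/421, -5206/421)

1. B_x = 4045/421  [A, D, B are collinear ∩ CB ⟂ AD]
2. B_y = -5206/421  [A, D, B are collinear ∩ CB ⟂ AD]
   → B = (4045/421, -5206/421)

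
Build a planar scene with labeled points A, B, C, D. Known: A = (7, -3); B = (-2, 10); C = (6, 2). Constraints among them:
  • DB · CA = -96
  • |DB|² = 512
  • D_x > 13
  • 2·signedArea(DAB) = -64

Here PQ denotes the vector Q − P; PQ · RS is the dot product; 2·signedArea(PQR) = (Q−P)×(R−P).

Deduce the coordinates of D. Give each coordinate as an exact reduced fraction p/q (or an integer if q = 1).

D = (14, -6)

1. D_x = 14  [DB · CA = -96 ∩ 2·signedArea(DAB) = -64]
2. D_y = -6  [DB · CA = -96 ∩ 2·signedArea(DAB) = -64]
   → D = (14, -6)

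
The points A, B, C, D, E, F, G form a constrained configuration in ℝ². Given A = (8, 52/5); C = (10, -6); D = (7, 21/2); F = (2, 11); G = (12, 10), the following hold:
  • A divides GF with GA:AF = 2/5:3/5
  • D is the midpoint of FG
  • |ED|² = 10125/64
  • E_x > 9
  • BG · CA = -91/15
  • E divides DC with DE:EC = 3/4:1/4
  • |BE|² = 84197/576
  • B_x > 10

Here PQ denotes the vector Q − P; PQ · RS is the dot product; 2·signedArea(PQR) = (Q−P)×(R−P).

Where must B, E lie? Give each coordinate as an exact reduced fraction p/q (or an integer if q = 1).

1. E_x = 37/4  [E divides DC with DE:EC = 3/4:1/4]
2. E_y = -15/8  [E divides DC with DE:EC = 3/4:1/4]
   → E = (37/4, -15/8)
3. B_x = 31/3  [line 2·x + -82/5·y + 2191/15 = 0 ∩ |BE|² = 84197/576]
4. B_y = 61/6  [line 2·x + -82/5·y + 2191/15 = 0 ∩ |BE|² = 84197/576]
   → B = (31/3, 61/6)

B = (31/3, 61/6)
E = (37/4, -15/8)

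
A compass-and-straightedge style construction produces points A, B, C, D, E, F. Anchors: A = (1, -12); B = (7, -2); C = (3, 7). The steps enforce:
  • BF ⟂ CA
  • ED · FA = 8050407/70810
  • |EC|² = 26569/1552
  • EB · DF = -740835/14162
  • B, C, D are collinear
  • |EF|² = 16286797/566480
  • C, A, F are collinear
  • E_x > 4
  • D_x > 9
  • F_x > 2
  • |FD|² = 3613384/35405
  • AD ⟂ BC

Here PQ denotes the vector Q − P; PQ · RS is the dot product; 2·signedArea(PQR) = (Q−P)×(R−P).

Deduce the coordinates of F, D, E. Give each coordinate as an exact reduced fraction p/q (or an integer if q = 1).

D = (943/97, -788/97)
E = (454/97, 1249/388)
F = (769/365, -542/365)

1. F_x = 769/365  [C, A, F are collinear ∩ BF ⟂ CA]
2. F_y = -542/365  [C, A, F are collinear ∩ BF ⟂ CA]
   → F = (769/365, -542/365)
3. D_x = 943/97  [B, C, D are collinear ∩ AD ⟂ BC]
4. D_y = -788/97  [B, C, D are collinear ∩ AD ⟂ BC]
   → D = (943/97, -788/97)
5. E_x = 454/97  [ED · FA = 8050407/70810 ∩ EB · DF = -740835/14162]
6. E_y = 1249/388  [ED · FA = 8050407/70810 ∩ EB · DF = -740835/14162]
   → E = (454/97, 1249/388)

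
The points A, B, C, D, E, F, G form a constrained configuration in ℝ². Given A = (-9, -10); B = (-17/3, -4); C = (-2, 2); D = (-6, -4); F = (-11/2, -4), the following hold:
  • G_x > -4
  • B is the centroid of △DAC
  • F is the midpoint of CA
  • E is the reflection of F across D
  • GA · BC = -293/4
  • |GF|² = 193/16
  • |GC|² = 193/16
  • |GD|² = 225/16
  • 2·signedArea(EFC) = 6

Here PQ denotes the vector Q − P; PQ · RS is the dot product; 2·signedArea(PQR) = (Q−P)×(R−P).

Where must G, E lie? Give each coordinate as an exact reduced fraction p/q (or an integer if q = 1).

1. G_x = -15/4  [line -11/3·x + -6·y + -79/4 = 0 ∩ |GD|² = 225/16]
2. G_y = -1  [line -11/3·x + -6·y + -79/4 = 0 ∩ |GD|² = 225/16]
   → G = (-15/4, -1)
3. E_x = -13/2  [E is the reflection of F across D]
4. E_y = -4  [E is the reflection of F across D]
   → E = (-13/2, -4)

E = (-13/2, -4)
G = (-15/4, -1)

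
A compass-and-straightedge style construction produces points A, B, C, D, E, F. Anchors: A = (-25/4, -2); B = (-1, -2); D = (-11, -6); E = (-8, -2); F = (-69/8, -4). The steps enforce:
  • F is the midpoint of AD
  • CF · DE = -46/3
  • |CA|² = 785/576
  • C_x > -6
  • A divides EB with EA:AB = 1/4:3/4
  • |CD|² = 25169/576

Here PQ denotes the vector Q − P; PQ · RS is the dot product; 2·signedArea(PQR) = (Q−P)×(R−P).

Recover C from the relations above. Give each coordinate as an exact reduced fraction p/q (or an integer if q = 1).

C = (-127/24, -8/3)

1. C_x = -127/24  [line -3·x + -4·y + -637/24 = 0 ∩ |CD|² = 25169/576]
2. C_y = -8/3  [line -3·x + -4·y + -637/24 = 0 ∩ |CD|² = 25169/576]
   → C = (-127/24, -8/3)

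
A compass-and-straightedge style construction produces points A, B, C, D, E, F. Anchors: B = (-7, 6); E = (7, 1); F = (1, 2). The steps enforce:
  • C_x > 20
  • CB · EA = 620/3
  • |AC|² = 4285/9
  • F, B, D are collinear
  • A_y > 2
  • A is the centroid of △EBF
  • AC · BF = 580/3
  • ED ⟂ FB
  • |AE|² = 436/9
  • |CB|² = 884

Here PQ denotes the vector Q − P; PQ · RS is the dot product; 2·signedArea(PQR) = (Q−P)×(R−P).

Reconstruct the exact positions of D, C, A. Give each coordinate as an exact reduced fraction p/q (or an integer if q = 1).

A = (1/3, 3)
C = (21, -4)
D = (31/5, -3/5)

1. D_x = 31/5  [F, B, D are collinear ∩ ED ⟂ FB]
2. D_y = -3/5  [F, B, D are collinear ∩ ED ⟂ FB]
   → D = (31/5, -3/5)
3. A_x = 1/3  [A is the centroid of △EBF]
4. A_y = 3  [A is the centroid of △EBF]
   → A = (1/3, 3)
5. C_x = 21  [CB · EA = 620/3 ∩ AC · BF = 580/3]
6. C_y = -4  [CB · EA = 620/3 ∩ AC · BF = 580/3]
   → C = (21, -4)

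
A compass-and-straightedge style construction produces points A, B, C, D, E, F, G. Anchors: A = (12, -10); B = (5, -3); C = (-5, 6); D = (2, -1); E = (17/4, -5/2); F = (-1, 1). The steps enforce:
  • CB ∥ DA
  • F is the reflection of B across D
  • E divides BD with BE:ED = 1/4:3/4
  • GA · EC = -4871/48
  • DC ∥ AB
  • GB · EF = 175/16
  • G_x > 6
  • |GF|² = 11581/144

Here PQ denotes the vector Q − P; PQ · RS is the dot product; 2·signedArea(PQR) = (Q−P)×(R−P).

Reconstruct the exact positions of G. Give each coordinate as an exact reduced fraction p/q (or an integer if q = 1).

1. G_x = 73/12  [GA · EC = -4871/48 ∩ GB · EF = 175/16]
2. G_y = -9/2  [GA · EC = -4871/48 ∩ GB · EF = 175/16]
   → G = (73/12, -9/2)

G = (73/12, -9/2)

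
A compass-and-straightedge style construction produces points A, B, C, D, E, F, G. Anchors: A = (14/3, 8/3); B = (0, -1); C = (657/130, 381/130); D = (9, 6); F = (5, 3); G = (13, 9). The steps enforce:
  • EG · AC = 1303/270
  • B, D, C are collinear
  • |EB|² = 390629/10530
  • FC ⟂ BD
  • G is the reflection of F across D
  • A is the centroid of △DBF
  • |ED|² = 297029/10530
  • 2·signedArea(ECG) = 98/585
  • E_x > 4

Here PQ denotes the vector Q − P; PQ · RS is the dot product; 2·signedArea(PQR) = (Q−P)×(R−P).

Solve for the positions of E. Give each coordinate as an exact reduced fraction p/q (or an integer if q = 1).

1. E_x = 5611/1170  [EG · AC = 1303/270 ∩ 2·signedArea(ECG) = 98/585]
2. E_y = 3223/1170  [EG · AC = 1303/270 ∩ 2·signedArea(ECG) = 98/585]
   → E = (5611/1170, 3223/1170)

E = (5611/1170, 3223/1170)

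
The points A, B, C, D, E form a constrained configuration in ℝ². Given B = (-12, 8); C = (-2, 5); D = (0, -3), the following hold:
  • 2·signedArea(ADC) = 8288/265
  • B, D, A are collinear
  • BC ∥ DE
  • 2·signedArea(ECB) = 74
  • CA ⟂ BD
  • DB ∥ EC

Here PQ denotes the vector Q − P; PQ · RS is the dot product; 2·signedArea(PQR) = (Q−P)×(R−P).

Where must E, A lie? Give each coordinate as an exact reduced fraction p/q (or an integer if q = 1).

A = (-1344/265, 437/265)
E = (10, -6)

1. E_x = 10  [DB ∥ EC ∩ BC ∥ DE]
2. E_y = -6  [DB ∥ EC ∩ BC ∥ DE]
   → E = (10, -6)
3. A_x = -1344/265  [B, D, A are collinear ∩ CA ⟂ BD]
4. A_y = 437/265  [B, D, A are collinear ∩ CA ⟂ BD]
   → A = (-1344/265, 437/265)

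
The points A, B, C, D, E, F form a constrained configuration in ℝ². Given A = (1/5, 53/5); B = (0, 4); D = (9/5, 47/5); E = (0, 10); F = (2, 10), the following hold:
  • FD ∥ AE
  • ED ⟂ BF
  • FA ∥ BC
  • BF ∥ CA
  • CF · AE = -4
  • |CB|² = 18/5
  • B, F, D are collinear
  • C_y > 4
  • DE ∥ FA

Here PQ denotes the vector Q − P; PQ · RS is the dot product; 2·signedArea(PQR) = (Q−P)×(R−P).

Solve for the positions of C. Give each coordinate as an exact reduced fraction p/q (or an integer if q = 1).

1. C_x = -9/5  [BF ∥ CA ∩ FA ∥ BC]
2. C_y = 23/5  [BF ∥ CA ∩ FA ∥ BC]
   → C = (-9/5, 23/5)

C = (-9/5, 23/5)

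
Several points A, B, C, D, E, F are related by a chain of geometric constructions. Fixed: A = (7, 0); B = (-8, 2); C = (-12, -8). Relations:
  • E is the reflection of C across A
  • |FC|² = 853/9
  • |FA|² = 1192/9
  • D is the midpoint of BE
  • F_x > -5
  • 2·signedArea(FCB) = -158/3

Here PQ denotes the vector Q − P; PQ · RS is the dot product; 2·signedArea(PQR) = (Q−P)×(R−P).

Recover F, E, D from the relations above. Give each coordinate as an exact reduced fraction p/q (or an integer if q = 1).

1. F_x = -13/3  [line -10·x + 4·y + -106/3 = 0 ∩ |FC|² = 853/9]
2. F_y = -2  [line -10·x + 4·y + -106/3 = 0 ∩ |FC|² = 853/9]
   → F = (-13/3, -2)
3. E_x = 26  [E is the reflection of C across A]
4. E_y = 8  [E is the reflection of C across A]
   → E = (26, 8)
5. D_x = 9  [D is the midpoint of BE]
6. D_y = 5  [D is the midpoint of BE]
   → D = (9, 5)

D = (9, 5)
E = (26, 8)
F = (-13/3, -2)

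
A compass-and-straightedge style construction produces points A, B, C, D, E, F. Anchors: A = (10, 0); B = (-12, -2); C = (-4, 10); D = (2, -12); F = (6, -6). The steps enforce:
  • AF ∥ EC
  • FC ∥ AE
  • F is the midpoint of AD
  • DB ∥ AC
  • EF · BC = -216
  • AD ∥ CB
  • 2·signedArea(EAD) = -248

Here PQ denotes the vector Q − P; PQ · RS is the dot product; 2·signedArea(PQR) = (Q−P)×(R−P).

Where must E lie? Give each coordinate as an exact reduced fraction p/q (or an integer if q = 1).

E = (0, 16)

1. E_x = 0  [AF ∥ EC ∩ FC ∥ AE]
2. E_y = 16  [AF ∥ EC ∩ FC ∥ AE]
   → E = (0, 16)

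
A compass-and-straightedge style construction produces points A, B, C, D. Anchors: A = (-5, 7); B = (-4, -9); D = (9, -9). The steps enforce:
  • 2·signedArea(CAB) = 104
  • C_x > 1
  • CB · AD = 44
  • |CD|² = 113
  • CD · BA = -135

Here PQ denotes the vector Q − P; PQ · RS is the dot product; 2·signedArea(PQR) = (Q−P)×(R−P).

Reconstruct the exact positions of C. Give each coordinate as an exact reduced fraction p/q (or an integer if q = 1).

C = (2, -1)

1. C_x = 2  [2·signedArea(CAB) = 104 ∩ CB · AD = 44]
2. C_y = -1  [2·signedArea(CAB) = 104 ∩ CB · AD = 44]
   → C = (2, -1)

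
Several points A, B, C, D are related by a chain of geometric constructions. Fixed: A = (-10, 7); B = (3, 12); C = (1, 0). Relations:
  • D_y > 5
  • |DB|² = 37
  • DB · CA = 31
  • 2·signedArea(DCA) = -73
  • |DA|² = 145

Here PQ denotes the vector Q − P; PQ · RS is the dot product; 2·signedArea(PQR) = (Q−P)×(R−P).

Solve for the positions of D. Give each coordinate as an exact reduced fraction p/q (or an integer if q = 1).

D = (2, 6)

1. D_x = 2  [DB · CA = 31 ∩ 2·signedArea(DCA) = -73]
2. D_y = 6  [DB · CA = 31 ∩ 2·signedArea(DCA) = -73]
   → D = (2, 6)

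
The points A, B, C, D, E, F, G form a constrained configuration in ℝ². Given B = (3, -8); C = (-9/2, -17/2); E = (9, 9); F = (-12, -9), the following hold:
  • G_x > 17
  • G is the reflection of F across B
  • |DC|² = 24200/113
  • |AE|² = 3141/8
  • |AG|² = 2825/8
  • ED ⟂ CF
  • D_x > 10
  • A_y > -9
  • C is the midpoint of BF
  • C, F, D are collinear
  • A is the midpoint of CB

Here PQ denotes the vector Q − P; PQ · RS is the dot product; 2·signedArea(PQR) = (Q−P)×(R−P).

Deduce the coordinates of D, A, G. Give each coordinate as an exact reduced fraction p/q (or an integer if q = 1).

A = (-3/4, -33/4)
D = (2283/226, -1701/226)
G = (18, -7)

1. D_x = 2283/226  [C, F, D are collinear ∩ ED ⟂ CF]
2. D_y = -1701/226  [C, F, D are collinear ∩ ED ⟂ CF]
   → D = (2283/226, -1701/226)
3. A_x = -3/4  [A is the midpoint of CB]
4. A_y = -33/4  [A is the midpoint of CB]
   → A = (-3/4, -33/4)
5. G_x = 18  [G is the reflection of F across B]
6. G_y = -7  [G is the reflection of F across B]
   → G = (18, -7)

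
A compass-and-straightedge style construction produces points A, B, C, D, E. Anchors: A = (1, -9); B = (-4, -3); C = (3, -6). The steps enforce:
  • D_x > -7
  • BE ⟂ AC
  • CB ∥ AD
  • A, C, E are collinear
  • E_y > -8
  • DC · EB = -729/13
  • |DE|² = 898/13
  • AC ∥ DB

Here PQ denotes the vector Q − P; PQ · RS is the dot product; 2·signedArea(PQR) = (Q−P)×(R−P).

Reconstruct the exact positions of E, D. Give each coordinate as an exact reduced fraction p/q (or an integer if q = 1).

1. E_x = 29/13  [A, C, E are collinear ∩ BE ⟂ AC]
2. E_y = -93/13  [A, C, E are collinear ∩ BE ⟂ AC]
   → E = (29/13, -93/13)
3. D_x = -6  [AC ∥ DB ∩ CB ∥ AD]
4. D_y = -6  [AC ∥ DB ∩ CB ∥ AD]
   → D = (-6, -6)

D = (-6, -6)
E = (29/13, -93/13)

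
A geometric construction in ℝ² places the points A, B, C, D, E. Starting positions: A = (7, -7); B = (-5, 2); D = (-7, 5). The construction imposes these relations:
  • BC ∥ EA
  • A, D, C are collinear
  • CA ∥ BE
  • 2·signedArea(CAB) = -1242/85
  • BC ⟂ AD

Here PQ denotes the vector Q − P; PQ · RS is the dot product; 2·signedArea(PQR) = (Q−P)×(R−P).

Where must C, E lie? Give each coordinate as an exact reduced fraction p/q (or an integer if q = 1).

1. C_x = -371/85  [A, D, C are collinear ∩ BC ⟂ AD]
2. C_y = 233/85  [A, D, C are collinear ∩ BC ⟂ AD]
   → C = (-371/85, 233/85)
3. E_x = 541/85  [BC ∥ EA ∩ CA ∥ BE]
4. E_y = -658/85  [BC ∥ EA ∩ CA ∥ BE]
   → E = (541/85, -658/85)

C = (-371/85, 233/85)
E = (541/85, -658/85)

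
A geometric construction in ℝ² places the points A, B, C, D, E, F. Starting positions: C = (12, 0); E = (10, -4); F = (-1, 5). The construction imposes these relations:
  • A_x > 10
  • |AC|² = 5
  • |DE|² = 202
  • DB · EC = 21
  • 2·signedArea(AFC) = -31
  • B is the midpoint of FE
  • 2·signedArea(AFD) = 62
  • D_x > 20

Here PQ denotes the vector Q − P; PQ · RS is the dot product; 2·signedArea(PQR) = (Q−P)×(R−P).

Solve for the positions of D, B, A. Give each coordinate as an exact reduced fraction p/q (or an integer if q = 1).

1. B_x = 9/2  [B is the midpoint of FE]
2. B_y = 1/2  [B is the midpoint of FE]
   → B = (9/2, 1/2)
3. D_x = 21  [line -2·x + -4·y + -10 = 0 ∩ |DE|² = 202]
4. D_y = -13  [line -2·x + -4·y + -10 = 0 ∩ |DE|² = 202]
   → D = (21, -13)
5. A_x = 11  [2·signedArea(AFD) = 62 ∩ 2·signedArea(AFC) = -31]
6. A_y = -2  [2·signedArea(AFD) = 62 ∩ 2·signedArea(AFC) = -31]
   → A = (11, -2)

A = (11, -2)
B = (9/2, 1/2)
D = (21, -13)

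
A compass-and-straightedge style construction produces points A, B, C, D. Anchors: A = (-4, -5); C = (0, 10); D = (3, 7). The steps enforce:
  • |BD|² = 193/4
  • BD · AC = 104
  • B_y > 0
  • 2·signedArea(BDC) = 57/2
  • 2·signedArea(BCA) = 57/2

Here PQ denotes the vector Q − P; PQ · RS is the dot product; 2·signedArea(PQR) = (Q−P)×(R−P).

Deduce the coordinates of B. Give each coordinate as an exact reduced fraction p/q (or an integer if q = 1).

B = (-1/2, 1)

1. B_x = -1/2  [2·signedArea(BDC) = 57/2 ∩ 2·signedArea(BCA) = 57/2]
2. B_y = 1  [2·signedArea(BDC) = 57/2 ∩ 2·signedArea(BCA) = 57/2]
   → B = (-1/2, 1)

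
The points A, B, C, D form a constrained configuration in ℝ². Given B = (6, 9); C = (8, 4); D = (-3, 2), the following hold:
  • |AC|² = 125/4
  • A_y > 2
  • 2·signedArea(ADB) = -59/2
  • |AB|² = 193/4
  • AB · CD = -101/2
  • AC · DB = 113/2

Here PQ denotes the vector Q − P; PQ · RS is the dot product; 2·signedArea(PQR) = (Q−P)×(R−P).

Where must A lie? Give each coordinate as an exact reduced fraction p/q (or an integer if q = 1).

1. A_x = 5/2  [AB · CD = -101/2 ∩ AC · DB = 113/2]
2. A_y = 3  [AB · CD = -101/2 ∩ AC · DB = 113/2]
   → A = (5/2, 3)

A = (5/2, 3)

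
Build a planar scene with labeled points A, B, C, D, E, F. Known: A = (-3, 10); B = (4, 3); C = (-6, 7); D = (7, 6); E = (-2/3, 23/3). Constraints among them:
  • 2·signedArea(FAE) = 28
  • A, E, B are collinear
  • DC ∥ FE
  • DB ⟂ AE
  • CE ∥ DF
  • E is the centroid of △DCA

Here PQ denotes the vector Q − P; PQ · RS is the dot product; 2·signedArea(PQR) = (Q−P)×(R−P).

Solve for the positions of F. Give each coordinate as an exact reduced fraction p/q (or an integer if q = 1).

F = (37/3, 20/3)

1. F_x = 37/3  [DC ∥ FE ∩ CE ∥ DF]
2. F_y = 20/3  [DC ∥ FE ∩ CE ∥ DF]
   → F = (37/3, 20/3)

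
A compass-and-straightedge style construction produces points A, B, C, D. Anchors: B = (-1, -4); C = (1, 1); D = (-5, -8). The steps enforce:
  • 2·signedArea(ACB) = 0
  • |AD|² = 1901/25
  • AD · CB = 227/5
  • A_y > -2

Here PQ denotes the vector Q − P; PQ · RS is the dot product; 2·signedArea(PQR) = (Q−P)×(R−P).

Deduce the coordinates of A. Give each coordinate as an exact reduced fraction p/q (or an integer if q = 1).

A = (1/5, -1)

1. A_x = 1/5  [2·signedArea(ACB) = 0 ∩ AD · CB = 227/5]
2. A_y = -1  [2·signedArea(ACB) = 0 ∩ AD · CB = 227/5]
   → A = (1/5, -1)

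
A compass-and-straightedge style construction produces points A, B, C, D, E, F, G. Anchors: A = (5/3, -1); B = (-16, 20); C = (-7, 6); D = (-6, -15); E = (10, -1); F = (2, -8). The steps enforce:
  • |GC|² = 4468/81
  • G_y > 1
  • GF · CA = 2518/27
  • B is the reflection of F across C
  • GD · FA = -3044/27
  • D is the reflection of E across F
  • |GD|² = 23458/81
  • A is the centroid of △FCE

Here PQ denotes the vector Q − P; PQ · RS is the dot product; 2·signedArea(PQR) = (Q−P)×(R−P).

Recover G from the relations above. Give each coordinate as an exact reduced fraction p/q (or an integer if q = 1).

1. G_x = -11/9  [GD · FA = -3044/27 ∩ GF · CA = 2518/27]
2. G_y = 4/3  [GD · FA = -3044/27 ∩ GF · CA = 2518/27]
   → G = (-11/9, 4/3)

G = (-11/9, 4/3)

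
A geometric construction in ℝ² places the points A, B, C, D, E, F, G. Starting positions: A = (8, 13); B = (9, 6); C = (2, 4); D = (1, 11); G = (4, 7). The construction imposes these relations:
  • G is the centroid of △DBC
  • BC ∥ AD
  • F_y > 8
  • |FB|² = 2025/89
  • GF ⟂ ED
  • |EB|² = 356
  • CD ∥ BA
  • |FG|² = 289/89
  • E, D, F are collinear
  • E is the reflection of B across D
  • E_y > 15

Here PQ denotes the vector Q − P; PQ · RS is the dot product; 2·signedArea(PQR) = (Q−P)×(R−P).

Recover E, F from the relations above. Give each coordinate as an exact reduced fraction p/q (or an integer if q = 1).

1. E_x = -7  [E is the reflection of B across D]
2. E_y = 16  [E is the reflection of B across D]
   → E = (-7, 16)
3. F_x = 441/89  [E, D, F are collinear ∩ GF ⟂ ED]
4. F_y = 759/89  [E, D, F are collinear ∩ GF ⟂ ED]
   → F = (441/89, 759/89)

E = (-7, 16)
F = (441/89, 759/89)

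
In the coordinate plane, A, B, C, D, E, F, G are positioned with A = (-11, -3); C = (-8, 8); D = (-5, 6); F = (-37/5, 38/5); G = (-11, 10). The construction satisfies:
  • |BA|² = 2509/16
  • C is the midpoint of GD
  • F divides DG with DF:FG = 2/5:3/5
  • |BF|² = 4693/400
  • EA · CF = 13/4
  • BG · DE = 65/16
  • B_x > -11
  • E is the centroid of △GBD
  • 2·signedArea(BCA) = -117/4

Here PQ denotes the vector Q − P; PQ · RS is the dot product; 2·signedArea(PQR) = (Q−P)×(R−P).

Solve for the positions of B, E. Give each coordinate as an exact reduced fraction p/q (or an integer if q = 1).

B = (-41/4, 19/2)
E = (-35/4, 17/2)

1. B_x = -41/4  [line 11·x + -3·y + 565/4 = 0 ∩ |BA|² = 2509/16]
2. B_y = 19/2  [line 11·x + -3·y + 565/4 = 0 ∩ |BA|² = 2509/16]
   → B = (-41/4, 19/2)
3. E_x = -35/4  [E is the centroid of △GBD]
4. E_y = 17/2  [E is the centroid of △GBD]
   → E = (-35/4, 17/2)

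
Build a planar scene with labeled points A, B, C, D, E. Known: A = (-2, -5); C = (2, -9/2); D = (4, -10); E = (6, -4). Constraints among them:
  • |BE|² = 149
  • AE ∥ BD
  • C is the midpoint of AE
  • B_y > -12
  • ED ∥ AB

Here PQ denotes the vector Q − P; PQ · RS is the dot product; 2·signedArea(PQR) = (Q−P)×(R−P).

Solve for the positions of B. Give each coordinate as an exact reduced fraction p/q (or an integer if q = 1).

1. B_x = -4  [AE ∥ BD ∩ ED ∥ AB]
2. B_y = -11  [AE ∥ BD ∩ ED ∥ AB]
   → B = (-4, -11)

B = (-4, -11)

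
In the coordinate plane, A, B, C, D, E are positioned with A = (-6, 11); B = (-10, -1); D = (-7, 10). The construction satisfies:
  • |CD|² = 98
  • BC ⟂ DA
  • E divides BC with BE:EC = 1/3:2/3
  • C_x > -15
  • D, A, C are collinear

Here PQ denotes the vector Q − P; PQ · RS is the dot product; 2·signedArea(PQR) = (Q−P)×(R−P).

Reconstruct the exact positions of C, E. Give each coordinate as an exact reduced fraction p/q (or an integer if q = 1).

C = (-14, 3)
E = (-34/3, 1/3)

1. C_x = -14  [D, A, C are collinear ∩ BC ⟂ DA]
2. C_y = 3  [D, A, C are collinear ∩ BC ⟂ DA]
   → C = (-14, 3)
3. E_x = -34/3  [E divides BC with BE:EC = 1/3:2/3]
4. E_y = 1/3  [E divides BC with BE:EC = 1/3:2/3]
   → E = (-34/3, 1/3)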